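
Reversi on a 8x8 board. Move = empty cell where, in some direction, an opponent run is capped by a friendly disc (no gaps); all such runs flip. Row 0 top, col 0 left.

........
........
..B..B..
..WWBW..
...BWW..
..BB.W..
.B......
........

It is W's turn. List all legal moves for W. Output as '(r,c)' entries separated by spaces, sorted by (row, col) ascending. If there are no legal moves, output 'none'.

Answer: (1,1) (1,2) (1,5) (2,3) (2,4) (4,2) (5,4) (6,2) (6,3)

Derivation:
(1,1): flips 1 -> legal
(1,2): flips 1 -> legal
(1,3): no bracket -> illegal
(1,4): no bracket -> illegal
(1,5): flips 1 -> legal
(1,6): no bracket -> illegal
(2,1): no bracket -> illegal
(2,3): flips 1 -> legal
(2,4): flips 1 -> legal
(2,6): no bracket -> illegal
(3,1): no bracket -> illegal
(3,6): no bracket -> illegal
(4,1): no bracket -> illegal
(4,2): flips 1 -> legal
(5,0): no bracket -> illegal
(5,1): no bracket -> illegal
(5,4): flips 1 -> legal
(6,0): no bracket -> illegal
(6,2): flips 1 -> legal
(6,3): flips 2 -> legal
(6,4): no bracket -> illegal
(7,0): no bracket -> illegal
(7,1): no bracket -> illegal
(7,2): no bracket -> illegal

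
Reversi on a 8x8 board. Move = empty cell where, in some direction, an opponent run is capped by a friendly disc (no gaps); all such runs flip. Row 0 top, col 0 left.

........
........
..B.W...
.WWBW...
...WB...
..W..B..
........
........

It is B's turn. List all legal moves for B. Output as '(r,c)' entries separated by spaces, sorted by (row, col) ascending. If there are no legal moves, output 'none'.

Answer: (1,4) (1,5) (3,0) (3,5) (4,0) (4,2) (5,3)

Derivation:
(1,3): no bracket -> illegal
(1,4): flips 2 -> legal
(1,5): flips 1 -> legal
(2,0): no bracket -> illegal
(2,1): no bracket -> illegal
(2,3): no bracket -> illegal
(2,5): no bracket -> illegal
(3,0): flips 2 -> legal
(3,5): flips 1 -> legal
(4,0): flips 1 -> legal
(4,1): no bracket -> illegal
(4,2): flips 2 -> legal
(4,5): no bracket -> illegal
(5,1): no bracket -> illegal
(5,3): flips 1 -> legal
(5,4): no bracket -> illegal
(6,1): no bracket -> illegal
(6,2): no bracket -> illegal
(6,3): no bracket -> illegal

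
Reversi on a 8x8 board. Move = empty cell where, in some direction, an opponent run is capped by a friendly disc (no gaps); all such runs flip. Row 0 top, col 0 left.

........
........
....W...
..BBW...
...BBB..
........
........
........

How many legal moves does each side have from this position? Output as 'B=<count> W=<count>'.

-- B to move --
(1,3): no bracket -> illegal
(1,4): flips 2 -> legal
(1,5): flips 1 -> legal
(2,3): flips 1 -> legal
(2,5): flips 1 -> legal
(3,5): flips 1 -> legal
B mobility = 5
-- W to move --
(2,1): no bracket -> illegal
(2,2): no bracket -> illegal
(2,3): no bracket -> illegal
(3,1): flips 2 -> legal
(3,5): no bracket -> illegal
(3,6): no bracket -> illegal
(4,1): no bracket -> illegal
(4,2): flips 1 -> legal
(4,6): no bracket -> illegal
(5,2): flips 1 -> legal
(5,3): no bracket -> illegal
(5,4): flips 1 -> legal
(5,5): no bracket -> illegal
(5,6): flips 1 -> legal
W mobility = 5

Answer: B=5 W=5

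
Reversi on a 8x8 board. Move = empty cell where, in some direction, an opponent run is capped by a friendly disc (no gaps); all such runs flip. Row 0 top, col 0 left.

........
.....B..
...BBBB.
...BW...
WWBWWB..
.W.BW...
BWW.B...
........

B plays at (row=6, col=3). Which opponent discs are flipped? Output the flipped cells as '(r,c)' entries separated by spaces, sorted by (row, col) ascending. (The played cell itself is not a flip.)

Dir NW: first cell '.' (not opp) -> no flip
Dir N: first cell 'B' (not opp) -> no flip
Dir NE: opp run (5,4) capped by B -> flip
Dir W: opp run (6,2) (6,1) capped by B -> flip
Dir E: first cell 'B' (not opp) -> no flip
Dir SW: first cell '.' (not opp) -> no flip
Dir S: first cell '.' (not opp) -> no flip
Dir SE: first cell '.' (not opp) -> no flip

Answer: (5,4) (6,1) (6,2)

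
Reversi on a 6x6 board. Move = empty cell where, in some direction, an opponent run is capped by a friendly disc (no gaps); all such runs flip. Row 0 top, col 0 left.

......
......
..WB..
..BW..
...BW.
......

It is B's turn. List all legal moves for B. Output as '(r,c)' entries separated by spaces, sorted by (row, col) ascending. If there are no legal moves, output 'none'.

(1,1): no bracket -> illegal
(1,2): flips 1 -> legal
(1,3): no bracket -> illegal
(2,1): flips 1 -> legal
(2,4): no bracket -> illegal
(3,1): no bracket -> illegal
(3,4): flips 1 -> legal
(3,5): no bracket -> illegal
(4,2): no bracket -> illegal
(4,5): flips 1 -> legal
(5,3): no bracket -> illegal
(5,4): no bracket -> illegal
(5,5): no bracket -> illegal

Answer: (1,2) (2,1) (3,4) (4,5)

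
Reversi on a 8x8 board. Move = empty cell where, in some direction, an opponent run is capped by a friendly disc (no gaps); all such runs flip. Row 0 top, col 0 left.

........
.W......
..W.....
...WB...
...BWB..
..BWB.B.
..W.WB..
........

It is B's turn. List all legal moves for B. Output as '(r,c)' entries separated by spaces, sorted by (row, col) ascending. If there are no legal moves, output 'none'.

(0,0): no bracket -> illegal
(0,1): no bracket -> illegal
(0,2): no bracket -> illegal
(1,0): no bracket -> illegal
(1,2): no bracket -> illegal
(1,3): no bracket -> illegal
(2,0): no bracket -> illegal
(2,1): no bracket -> illegal
(2,3): flips 1 -> legal
(2,4): no bracket -> illegal
(3,1): no bracket -> illegal
(3,2): flips 1 -> legal
(3,5): no bracket -> illegal
(4,2): no bracket -> illegal
(5,1): no bracket -> illegal
(5,5): no bracket -> illegal
(6,1): no bracket -> illegal
(6,3): flips 2 -> legal
(7,1): no bracket -> illegal
(7,2): flips 1 -> legal
(7,3): no bracket -> illegal
(7,4): flips 1 -> legal
(7,5): no bracket -> illegal

Answer: (2,3) (3,2) (6,3) (7,2) (7,4)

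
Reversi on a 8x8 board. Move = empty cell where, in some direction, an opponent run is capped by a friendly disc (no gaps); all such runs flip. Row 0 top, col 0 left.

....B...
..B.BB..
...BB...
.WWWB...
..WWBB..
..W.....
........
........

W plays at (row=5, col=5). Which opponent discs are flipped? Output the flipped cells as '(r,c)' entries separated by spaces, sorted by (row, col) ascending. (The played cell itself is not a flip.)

Answer: (4,4)

Derivation:
Dir NW: opp run (4,4) capped by W -> flip
Dir N: opp run (4,5), next='.' -> no flip
Dir NE: first cell '.' (not opp) -> no flip
Dir W: first cell '.' (not opp) -> no flip
Dir E: first cell '.' (not opp) -> no flip
Dir SW: first cell '.' (not opp) -> no flip
Dir S: first cell '.' (not opp) -> no flip
Dir SE: first cell '.' (not opp) -> no flip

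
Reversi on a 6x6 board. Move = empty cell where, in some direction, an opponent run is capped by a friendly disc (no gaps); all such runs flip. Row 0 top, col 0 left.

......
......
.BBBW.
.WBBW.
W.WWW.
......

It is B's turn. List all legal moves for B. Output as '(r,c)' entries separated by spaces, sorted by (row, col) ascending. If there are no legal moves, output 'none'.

(1,3): no bracket -> illegal
(1,4): no bracket -> illegal
(1,5): flips 1 -> legal
(2,0): no bracket -> illegal
(2,5): flips 1 -> legal
(3,0): flips 1 -> legal
(3,5): flips 1 -> legal
(4,1): flips 1 -> legal
(4,5): flips 1 -> legal
(5,0): no bracket -> illegal
(5,1): flips 1 -> legal
(5,2): flips 1 -> legal
(5,3): flips 1 -> legal
(5,4): flips 1 -> legal
(5,5): flips 1 -> legal

Answer: (1,5) (2,5) (3,0) (3,5) (4,1) (4,5) (5,1) (5,2) (5,3) (5,4) (5,5)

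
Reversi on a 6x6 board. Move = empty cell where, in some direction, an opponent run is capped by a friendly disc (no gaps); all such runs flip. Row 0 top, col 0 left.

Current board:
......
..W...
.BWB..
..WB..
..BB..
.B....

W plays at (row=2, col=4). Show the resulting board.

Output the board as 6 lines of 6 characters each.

Answer: ......
..W...
.BWWW.
..WB..
..BB..
.B....

Derivation:
Place W at (2,4); scan 8 dirs for brackets.
Dir NW: first cell '.' (not opp) -> no flip
Dir N: first cell '.' (not opp) -> no flip
Dir NE: first cell '.' (not opp) -> no flip
Dir W: opp run (2,3) capped by W -> flip
Dir E: first cell '.' (not opp) -> no flip
Dir SW: opp run (3,3) (4,2) (5,1), next=edge -> no flip
Dir S: first cell '.' (not opp) -> no flip
Dir SE: first cell '.' (not opp) -> no flip
All flips: (2,3)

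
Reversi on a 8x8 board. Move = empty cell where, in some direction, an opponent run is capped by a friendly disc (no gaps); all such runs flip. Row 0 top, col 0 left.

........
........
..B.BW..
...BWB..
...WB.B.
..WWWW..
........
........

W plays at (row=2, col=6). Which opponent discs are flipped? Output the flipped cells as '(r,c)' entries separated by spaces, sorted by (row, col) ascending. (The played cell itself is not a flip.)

Dir NW: first cell '.' (not opp) -> no flip
Dir N: first cell '.' (not opp) -> no flip
Dir NE: first cell '.' (not opp) -> no flip
Dir W: first cell 'W' (not opp) -> no flip
Dir E: first cell '.' (not opp) -> no flip
Dir SW: opp run (3,5) (4,4) capped by W -> flip
Dir S: first cell '.' (not opp) -> no flip
Dir SE: first cell '.' (not opp) -> no flip

Answer: (3,5) (4,4)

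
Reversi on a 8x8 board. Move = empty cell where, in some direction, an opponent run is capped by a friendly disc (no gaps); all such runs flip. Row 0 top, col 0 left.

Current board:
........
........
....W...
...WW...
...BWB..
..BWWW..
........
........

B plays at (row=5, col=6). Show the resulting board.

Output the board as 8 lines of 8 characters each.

Place B at (5,6); scan 8 dirs for brackets.
Dir NW: first cell 'B' (not opp) -> no flip
Dir N: first cell '.' (not opp) -> no flip
Dir NE: first cell '.' (not opp) -> no flip
Dir W: opp run (5,5) (5,4) (5,3) capped by B -> flip
Dir E: first cell '.' (not opp) -> no flip
Dir SW: first cell '.' (not opp) -> no flip
Dir S: first cell '.' (not opp) -> no flip
Dir SE: first cell '.' (not opp) -> no flip
All flips: (5,3) (5,4) (5,5)

Answer: ........
........
....W...
...WW...
...BWB..
..BBBBB.
........
........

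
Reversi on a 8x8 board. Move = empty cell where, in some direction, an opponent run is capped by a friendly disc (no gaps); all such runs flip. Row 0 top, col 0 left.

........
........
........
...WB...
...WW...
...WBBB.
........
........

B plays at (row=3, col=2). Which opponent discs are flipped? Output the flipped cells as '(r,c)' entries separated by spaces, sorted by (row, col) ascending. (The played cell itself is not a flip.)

Dir NW: first cell '.' (not opp) -> no flip
Dir N: first cell '.' (not opp) -> no flip
Dir NE: first cell '.' (not opp) -> no flip
Dir W: first cell '.' (not opp) -> no flip
Dir E: opp run (3,3) capped by B -> flip
Dir SW: first cell '.' (not opp) -> no flip
Dir S: first cell '.' (not opp) -> no flip
Dir SE: opp run (4,3) capped by B -> flip

Answer: (3,3) (4,3)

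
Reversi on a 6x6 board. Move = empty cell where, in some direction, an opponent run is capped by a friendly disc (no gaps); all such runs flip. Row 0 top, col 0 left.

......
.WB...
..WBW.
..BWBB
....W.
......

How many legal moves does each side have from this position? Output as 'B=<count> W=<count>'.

Answer: B=8 W=4

Derivation:
-- B to move --
(0,0): no bracket -> illegal
(0,1): no bracket -> illegal
(0,2): no bracket -> illegal
(1,0): flips 1 -> legal
(1,3): flips 1 -> legal
(1,4): flips 1 -> legal
(1,5): no bracket -> illegal
(2,0): no bracket -> illegal
(2,1): flips 1 -> legal
(2,5): flips 1 -> legal
(3,1): no bracket -> illegal
(4,2): no bracket -> illegal
(4,3): flips 1 -> legal
(4,5): no bracket -> illegal
(5,3): flips 1 -> legal
(5,4): flips 1 -> legal
(5,5): no bracket -> illegal
B mobility = 8
-- W to move --
(0,1): no bracket -> illegal
(0,2): flips 1 -> legal
(0,3): no bracket -> illegal
(1,3): flips 2 -> legal
(1,4): no bracket -> illegal
(2,1): no bracket -> illegal
(2,5): no bracket -> illegal
(3,1): flips 1 -> legal
(4,1): no bracket -> illegal
(4,2): flips 1 -> legal
(4,3): no bracket -> illegal
(4,5): no bracket -> illegal
W mobility = 4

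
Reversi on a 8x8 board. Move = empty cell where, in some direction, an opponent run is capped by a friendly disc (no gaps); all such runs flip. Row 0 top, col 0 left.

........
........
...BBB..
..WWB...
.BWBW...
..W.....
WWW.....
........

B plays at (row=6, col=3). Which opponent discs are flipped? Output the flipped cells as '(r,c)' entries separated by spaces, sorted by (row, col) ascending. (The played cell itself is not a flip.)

Answer: (5,2)

Derivation:
Dir NW: opp run (5,2) capped by B -> flip
Dir N: first cell '.' (not opp) -> no flip
Dir NE: first cell '.' (not opp) -> no flip
Dir W: opp run (6,2) (6,1) (6,0), next=edge -> no flip
Dir E: first cell '.' (not opp) -> no flip
Dir SW: first cell '.' (not opp) -> no flip
Dir S: first cell '.' (not opp) -> no flip
Dir SE: first cell '.' (not opp) -> no flip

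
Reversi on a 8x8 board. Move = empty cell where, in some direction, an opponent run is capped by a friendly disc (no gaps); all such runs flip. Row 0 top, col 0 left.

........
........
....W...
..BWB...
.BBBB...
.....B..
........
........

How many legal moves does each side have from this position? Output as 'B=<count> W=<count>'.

-- B to move --
(1,3): no bracket -> illegal
(1,4): flips 1 -> legal
(1,5): flips 2 -> legal
(2,2): flips 1 -> legal
(2,3): flips 1 -> legal
(2,5): no bracket -> illegal
(3,5): no bracket -> illegal
B mobility = 4
-- W to move --
(2,1): no bracket -> illegal
(2,2): no bracket -> illegal
(2,3): no bracket -> illegal
(2,5): no bracket -> illegal
(3,0): no bracket -> illegal
(3,1): flips 1 -> legal
(3,5): flips 1 -> legal
(4,0): no bracket -> illegal
(4,5): no bracket -> illegal
(4,6): no bracket -> illegal
(5,0): no bracket -> illegal
(5,1): flips 1 -> legal
(5,2): no bracket -> illegal
(5,3): flips 1 -> legal
(5,4): flips 2 -> legal
(5,6): no bracket -> illegal
(6,4): no bracket -> illegal
(6,5): no bracket -> illegal
(6,6): flips 2 -> legal
W mobility = 6

Answer: B=4 W=6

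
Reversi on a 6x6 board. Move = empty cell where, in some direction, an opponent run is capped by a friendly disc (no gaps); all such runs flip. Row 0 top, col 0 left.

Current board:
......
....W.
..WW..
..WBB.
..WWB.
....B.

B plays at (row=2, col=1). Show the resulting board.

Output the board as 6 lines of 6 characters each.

Place B at (2,1); scan 8 dirs for brackets.
Dir NW: first cell '.' (not opp) -> no flip
Dir N: first cell '.' (not opp) -> no flip
Dir NE: first cell '.' (not opp) -> no flip
Dir W: first cell '.' (not opp) -> no flip
Dir E: opp run (2,2) (2,3), next='.' -> no flip
Dir SW: first cell '.' (not opp) -> no flip
Dir S: first cell '.' (not opp) -> no flip
Dir SE: opp run (3,2) (4,3) capped by B -> flip
All flips: (3,2) (4,3)

Answer: ......
....W.
.BWW..
..BBB.
..WBB.
....B.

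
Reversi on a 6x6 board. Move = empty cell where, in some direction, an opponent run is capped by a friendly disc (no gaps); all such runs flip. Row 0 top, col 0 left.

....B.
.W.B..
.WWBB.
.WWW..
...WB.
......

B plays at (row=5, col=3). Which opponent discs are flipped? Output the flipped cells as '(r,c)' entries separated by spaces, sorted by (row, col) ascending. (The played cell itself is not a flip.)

Dir NW: first cell '.' (not opp) -> no flip
Dir N: opp run (4,3) (3,3) capped by B -> flip
Dir NE: first cell 'B' (not opp) -> no flip
Dir W: first cell '.' (not opp) -> no flip
Dir E: first cell '.' (not opp) -> no flip
Dir SW: edge -> no flip
Dir S: edge -> no flip
Dir SE: edge -> no flip

Answer: (3,3) (4,3)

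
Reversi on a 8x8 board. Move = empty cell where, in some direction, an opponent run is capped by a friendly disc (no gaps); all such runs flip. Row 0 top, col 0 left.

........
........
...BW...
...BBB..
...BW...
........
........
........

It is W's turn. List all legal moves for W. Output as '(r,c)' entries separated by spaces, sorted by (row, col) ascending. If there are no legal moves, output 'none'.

(1,2): no bracket -> illegal
(1,3): no bracket -> illegal
(1,4): no bracket -> illegal
(2,2): flips 2 -> legal
(2,5): no bracket -> illegal
(2,6): flips 1 -> legal
(3,2): no bracket -> illegal
(3,6): no bracket -> illegal
(4,2): flips 2 -> legal
(4,5): no bracket -> illegal
(4,6): flips 1 -> legal
(5,2): no bracket -> illegal
(5,3): no bracket -> illegal
(5,4): no bracket -> illegal

Answer: (2,2) (2,6) (4,2) (4,6)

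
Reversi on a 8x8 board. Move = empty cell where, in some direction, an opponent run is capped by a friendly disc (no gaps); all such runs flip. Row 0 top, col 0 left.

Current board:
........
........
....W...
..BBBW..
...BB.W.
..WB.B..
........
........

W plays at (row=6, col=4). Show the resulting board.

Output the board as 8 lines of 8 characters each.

Answer: ........
........
....W...
..BBBW..
...BB.W.
..WB.W..
....W...
........

Derivation:
Place W at (6,4); scan 8 dirs for brackets.
Dir NW: opp run (5,3), next='.' -> no flip
Dir N: first cell '.' (not opp) -> no flip
Dir NE: opp run (5,5) capped by W -> flip
Dir W: first cell '.' (not opp) -> no flip
Dir E: first cell '.' (not opp) -> no flip
Dir SW: first cell '.' (not opp) -> no flip
Dir S: first cell '.' (not opp) -> no flip
Dir SE: first cell '.' (not opp) -> no flip
All flips: (5,5)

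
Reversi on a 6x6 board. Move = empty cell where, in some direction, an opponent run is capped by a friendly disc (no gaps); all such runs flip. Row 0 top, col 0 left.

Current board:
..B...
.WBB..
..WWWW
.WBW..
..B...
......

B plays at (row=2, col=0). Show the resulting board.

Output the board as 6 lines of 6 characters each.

Answer: ..B...
.BBB..
B.WWWW
.BBW..
..B...
......

Derivation:
Place B at (2,0); scan 8 dirs for brackets.
Dir NW: edge -> no flip
Dir N: first cell '.' (not opp) -> no flip
Dir NE: opp run (1,1) capped by B -> flip
Dir W: edge -> no flip
Dir E: first cell '.' (not opp) -> no flip
Dir SW: edge -> no flip
Dir S: first cell '.' (not opp) -> no flip
Dir SE: opp run (3,1) capped by B -> flip
All flips: (1,1) (3,1)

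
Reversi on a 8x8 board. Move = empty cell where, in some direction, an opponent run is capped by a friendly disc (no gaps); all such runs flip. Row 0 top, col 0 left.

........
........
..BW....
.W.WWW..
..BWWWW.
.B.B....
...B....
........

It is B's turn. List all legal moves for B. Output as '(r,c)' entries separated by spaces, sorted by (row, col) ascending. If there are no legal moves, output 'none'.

Answer: (1,3) (2,0) (2,4) (2,6) (4,0) (4,7) (5,5)

Derivation:
(1,2): no bracket -> illegal
(1,3): flips 3 -> legal
(1,4): no bracket -> illegal
(2,0): flips 1 -> legal
(2,1): no bracket -> illegal
(2,4): flips 2 -> legal
(2,5): no bracket -> illegal
(2,6): flips 2 -> legal
(3,0): no bracket -> illegal
(3,2): no bracket -> illegal
(3,6): no bracket -> illegal
(3,7): no bracket -> illegal
(4,0): flips 1 -> legal
(4,1): no bracket -> illegal
(4,7): flips 4 -> legal
(5,2): no bracket -> illegal
(5,4): no bracket -> illegal
(5,5): flips 2 -> legal
(5,6): no bracket -> illegal
(5,7): no bracket -> illegal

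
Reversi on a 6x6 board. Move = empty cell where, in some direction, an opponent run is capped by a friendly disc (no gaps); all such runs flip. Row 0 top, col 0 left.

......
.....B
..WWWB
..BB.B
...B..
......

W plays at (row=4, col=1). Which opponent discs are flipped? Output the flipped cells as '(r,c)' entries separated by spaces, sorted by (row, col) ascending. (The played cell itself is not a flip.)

Dir NW: first cell '.' (not opp) -> no flip
Dir N: first cell '.' (not opp) -> no flip
Dir NE: opp run (3,2) capped by W -> flip
Dir W: first cell '.' (not opp) -> no flip
Dir E: first cell '.' (not opp) -> no flip
Dir SW: first cell '.' (not opp) -> no flip
Dir S: first cell '.' (not opp) -> no flip
Dir SE: first cell '.' (not opp) -> no flip

Answer: (3,2)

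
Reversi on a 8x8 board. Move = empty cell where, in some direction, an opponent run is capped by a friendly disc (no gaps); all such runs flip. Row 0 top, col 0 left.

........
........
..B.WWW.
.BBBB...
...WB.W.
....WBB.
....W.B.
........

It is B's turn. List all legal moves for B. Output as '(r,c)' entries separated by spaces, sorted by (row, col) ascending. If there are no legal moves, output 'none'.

Answer: (1,4) (1,5) (1,6) (3,6) (3,7) (4,2) (5,2) (5,3) (6,5) (7,3) (7,4)

Derivation:
(1,3): no bracket -> illegal
(1,4): flips 1 -> legal
(1,5): flips 1 -> legal
(1,6): flips 1 -> legal
(1,7): no bracket -> illegal
(2,3): no bracket -> illegal
(2,7): no bracket -> illegal
(3,5): no bracket -> illegal
(3,6): flips 1 -> legal
(3,7): flips 1 -> legal
(4,2): flips 1 -> legal
(4,5): no bracket -> illegal
(4,7): no bracket -> illegal
(5,2): flips 1 -> legal
(5,3): flips 2 -> legal
(5,7): no bracket -> illegal
(6,3): no bracket -> illegal
(6,5): flips 2 -> legal
(7,3): flips 1 -> legal
(7,4): flips 2 -> legal
(7,5): no bracket -> illegal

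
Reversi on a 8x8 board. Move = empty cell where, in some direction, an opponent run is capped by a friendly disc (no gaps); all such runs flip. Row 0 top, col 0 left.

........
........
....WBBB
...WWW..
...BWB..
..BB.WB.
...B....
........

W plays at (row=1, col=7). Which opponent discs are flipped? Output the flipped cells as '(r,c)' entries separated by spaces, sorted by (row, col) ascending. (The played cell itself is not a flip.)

Dir NW: first cell '.' (not opp) -> no flip
Dir N: first cell '.' (not opp) -> no flip
Dir NE: edge -> no flip
Dir W: first cell '.' (not opp) -> no flip
Dir E: edge -> no flip
Dir SW: opp run (2,6) capped by W -> flip
Dir S: opp run (2,7), next='.' -> no flip
Dir SE: edge -> no flip

Answer: (2,6)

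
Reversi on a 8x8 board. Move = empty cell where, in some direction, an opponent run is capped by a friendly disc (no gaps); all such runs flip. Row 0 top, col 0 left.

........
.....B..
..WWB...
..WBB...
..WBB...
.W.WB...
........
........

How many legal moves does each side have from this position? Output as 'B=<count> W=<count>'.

Answer: B=10 W=6

Derivation:
-- B to move --
(1,1): flips 1 -> legal
(1,2): flips 1 -> legal
(1,3): flips 1 -> legal
(1,4): no bracket -> illegal
(2,1): flips 3 -> legal
(3,1): flips 1 -> legal
(4,0): no bracket -> illegal
(4,1): flips 1 -> legal
(5,0): no bracket -> illegal
(5,2): flips 1 -> legal
(6,0): flips 2 -> legal
(6,1): no bracket -> illegal
(6,2): flips 1 -> legal
(6,3): flips 1 -> legal
(6,4): no bracket -> illegal
B mobility = 10
-- W to move --
(0,4): no bracket -> illegal
(0,5): no bracket -> illegal
(0,6): flips 3 -> legal
(1,3): no bracket -> illegal
(1,4): no bracket -> illegal
(1,6): no bracket -> illegal
(2,5): flips 1 -> legal
(2,6): no bracket -> illegal
(3,5): flips 3 -> legal
(4,5): flips 3 -> legal
(5,2): no bracket -> illegal
(5,5): flips 3 -> legal
(6,3): no bracket -> illegal
(6,4): no bracket -> illegal
(6,5): flips 2 -> legal
W mobility = 6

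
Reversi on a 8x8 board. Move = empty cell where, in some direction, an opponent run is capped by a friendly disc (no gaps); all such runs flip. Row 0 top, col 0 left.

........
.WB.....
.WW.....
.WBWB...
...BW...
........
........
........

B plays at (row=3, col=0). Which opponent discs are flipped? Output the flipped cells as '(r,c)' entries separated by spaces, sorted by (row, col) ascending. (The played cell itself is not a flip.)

Dir NW: edge -> no flip
Dir N: first cell '.' (not opp) -> no flip
Dir NE: opp run (2,1) capped by B -> flip
Dir W: edge -> no flip
Dir E: opp run (3,1) capped by B -> flip
Dir SW: edge -> no flip
Dir S: first cell '.' (not opp) -> no flip
Dir SE: first cell '.' (not opp) -> no flip

Answer: (2,1) (3,1)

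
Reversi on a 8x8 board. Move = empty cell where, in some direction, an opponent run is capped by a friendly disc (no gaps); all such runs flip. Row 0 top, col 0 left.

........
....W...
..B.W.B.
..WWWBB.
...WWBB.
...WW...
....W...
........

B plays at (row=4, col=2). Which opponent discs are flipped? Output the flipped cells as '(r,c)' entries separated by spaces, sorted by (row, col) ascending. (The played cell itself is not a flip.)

Answer: (3,2) (4,3) (4,4)

Derivation:
Dir NW: first cell '.' (not opp) -> no flip
Dir N: opp run (3,2) capped by B -> flip
Dir NE: opp run (3,3) (2,4), next='.' -> no flip
Dir W: first cell '.' (not opp) -> no flip
Dir E: opp run (4,3) (4,4) capped by B -> flip
Dir SW: first cell '.' (not opp) -> no flip
Dir S: first cell '.' (not opp) -> no flip
Dir SE: opp run (5,3) (6,4), next='.' -> no flip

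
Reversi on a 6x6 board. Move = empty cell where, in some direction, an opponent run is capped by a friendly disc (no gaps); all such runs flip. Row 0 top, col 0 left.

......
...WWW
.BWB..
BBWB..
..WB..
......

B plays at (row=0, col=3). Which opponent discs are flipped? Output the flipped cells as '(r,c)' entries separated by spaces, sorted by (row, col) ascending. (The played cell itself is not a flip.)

Answer: (1,3)

Derivation:
Dir NW: edge -> no flip
Dir N: edge -> no flip
Dir NE: edge -> no flip
Dir W: first cell '.' (not opp) -> no flip
Dir E: first cell '.' (not opp) -> no flip
Dir SW: first cell '.' (not opp) -> no flip
Dir S: opp run (1,3) capped by B -> flip
Dir SE: opp run (1,4), next='.' -> no flip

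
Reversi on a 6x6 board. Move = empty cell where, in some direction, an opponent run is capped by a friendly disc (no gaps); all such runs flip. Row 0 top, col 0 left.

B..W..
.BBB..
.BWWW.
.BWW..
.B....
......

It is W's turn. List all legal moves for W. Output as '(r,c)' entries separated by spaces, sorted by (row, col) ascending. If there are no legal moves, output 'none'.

Answer: (0,1) (0,2) (0,4) (1,0) (2,0) (3,0) (4,0) (5,0)

Derivation:
(0,1): flips 1 -> legal
(0,2): flips 2 -> legal
(0,4): flips 1 -> legal
(1,0): flips 1 -> legal
(1,4): no bracket -> illegal
(2,0): flips 1 -> legal
(3,0): flips 3 -> legal
(4,0): flips 1 -> legal
(4,2): no bracket -> illegal
(5,0): flips 1 -> legal
(5,1): no bracket -> illegal
(5,2): no bracket -> illegal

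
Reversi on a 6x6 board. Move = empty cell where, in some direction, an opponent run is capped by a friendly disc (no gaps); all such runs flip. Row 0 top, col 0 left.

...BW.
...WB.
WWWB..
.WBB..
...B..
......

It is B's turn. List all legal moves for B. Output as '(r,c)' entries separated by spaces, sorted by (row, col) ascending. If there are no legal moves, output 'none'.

Answer: (0,5) (1,0) (1,1) (1,2) (3,0)

Derivation:
(0,2): no bracket -> illegal
(0,5): flips 1 -> legal
(1,0): flips 1 -> legal
(1,1): flips 1 -> legal
(1,2): flips 2 -> legal
(1,5): no bracket -> illegal
(2,4): no bracket -> illegal
(3,0): flips 1 -> legal
(4,0): no bracket -> illegal
(4,1): no bracket -> illegal
(4,2): no bracket -> illegal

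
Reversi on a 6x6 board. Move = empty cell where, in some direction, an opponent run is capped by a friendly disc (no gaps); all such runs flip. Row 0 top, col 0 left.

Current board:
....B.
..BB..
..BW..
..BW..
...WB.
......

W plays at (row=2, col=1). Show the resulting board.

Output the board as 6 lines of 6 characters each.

Place W at (2,1); scan 8 dirs for brackets.
Dir NW: first cell '.' (not opp) -> no flip
Dir N: first cell '.' (not opp) -> no flip
Dir NE: opp run (1,2), next='.' -> no flip
Dir W: first cell '.' (not opp) -> no flip
Dir E: opp run (2,2) capped by W -> flip
Dir SW: first cell '.' (not opp) -> no flip
Dir S: first cell '.' (not opp) -> no flip
Dir SE: opp run (3,2) capped by W -> flip
All flips: (2,2) (3,2)

Answer: ....B.
..BB..
.WWW..
..WW..
...WB.
......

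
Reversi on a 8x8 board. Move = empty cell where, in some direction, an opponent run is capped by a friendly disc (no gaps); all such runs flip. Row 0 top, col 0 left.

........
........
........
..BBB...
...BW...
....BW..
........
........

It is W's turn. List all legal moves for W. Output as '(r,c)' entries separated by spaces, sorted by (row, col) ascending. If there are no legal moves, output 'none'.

(2,1): no bracket -> illegal
(2,2): flips 1 -> legal
(2,3): no bracket -> illegal
(2,4): flips 1 -> legal
(2,5): no bracket -> illegal
(3,1): no bracket -> illegal
(3,5): no bracket -> illegal
(4,1): no bracket -> illegal
(4,2): flips 1 -> legal
(4,5): no bracket -> illegal
(5,2): no bracket -> illegal
(5,3): flips 1 -> legal
(6,3): no bracket -> illegal
(6,4): flips 1 -> legal
(6,5): no bracket -> illegal

Answer: (2,2) (2,4) (4,2) (5,3) (6,4)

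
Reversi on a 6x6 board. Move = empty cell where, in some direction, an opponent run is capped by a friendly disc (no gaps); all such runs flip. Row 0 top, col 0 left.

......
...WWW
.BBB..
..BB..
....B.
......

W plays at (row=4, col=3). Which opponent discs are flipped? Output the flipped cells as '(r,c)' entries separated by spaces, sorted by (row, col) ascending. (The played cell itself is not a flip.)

Dir NW: opp run (3,2) (2,1), next='.' -> no flip
Dir N: opp run (3,3) (2,3) capped by W -> flip
Dir NE: first cell '.' (not opp) -> no flip
Dir W: first cell '.' (not opp) -> no flip
Dir E: opp run (4,4), next='.' -> no flip
Dir SW: first cell '.' (not opp) -> no flip
Dir S: first cell '.' (not opp) -> no flip
Dir SE: first cell '.' (not opp) -> no flip

Answer: (2,3) (3,3)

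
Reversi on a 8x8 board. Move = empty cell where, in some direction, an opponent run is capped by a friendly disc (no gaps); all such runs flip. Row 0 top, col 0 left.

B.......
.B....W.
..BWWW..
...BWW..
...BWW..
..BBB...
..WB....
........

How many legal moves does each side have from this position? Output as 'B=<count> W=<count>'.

Answer: B=11 W=7

Derivation:
-- B to move --
(0,5): no bracket -> illegal
(0,6): no bracket -> illegal
(0,7): flips 3 -> legal
(1,2): no bracket -> illegal
(1,3): flips 1 -> legal
(1,4): flips 3 -> legal
(1,5): flips 1 -> legal
(1,7): no bracket -> illegal
(2,6): flips 5 -> legal
(2,7): no bracket -> illegal
(3,2): no bracket -> illegal
(3,6): flips 3 -> legal
(4,6): flips 2 -> legal
(5,1): no bracket -> illegal
(5,5): flips 1 -> legal
(5,6): no bracket -> illegal
(6,1): flips 1 -> legal
(7,1): flips 1 -> legal
(7,2): flips 1 -> legal
(7,3): no bracket -> illegal
B mobility = 11
-- W to move --
(0,1): no bracket -> illegal
(0,2): no bracket -> illegal
(1,0): no bracket -> illegal
(1,2): no bracket -> illegal
(1,3): no bracket -> illegal
(2,0): no bracket -> illegal
(2,1): flips 1 -> legal
(3,1): no bracket -> illegal
(3,2): flips 1 -> legal
(4,1): no bracket -> illegal
(4,2): flips 3 -> legal
(5,1): no bracket -> illegal
(5,5): no bracket -> illegal
(6,1): flips 2 -> legal
(6,4): flips 2 -> legal
(6,5): no bracket -> illegal
(7,2): flips 2 -> legal
(7,3): flips 4 -> legal
(7,4): no bracket -> illegal
W mobility = 7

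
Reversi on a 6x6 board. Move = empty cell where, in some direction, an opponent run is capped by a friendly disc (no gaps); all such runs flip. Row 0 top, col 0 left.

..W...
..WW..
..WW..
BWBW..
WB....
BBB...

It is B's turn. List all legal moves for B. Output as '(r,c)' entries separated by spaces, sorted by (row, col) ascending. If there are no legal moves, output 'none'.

Answer: (1,4) (2,1) (3,4)

Derivation:
(0,1): no bracket -> illegal
(0,3): no bracket -> illegal
(0,4): no bracket -> illegal
(1,1): no bracket -> illegal
(1,4): flips 1 -> legal
(2,0): no bracket -> illegal
(2,1): flips 1 -> legal
(2,4): no bracket -> illegal
(3,4): flips 1 -> legal
(4,2): no bracket -> illegal
(4,3): no bracket -> illegal
(4,4): no bracket -> illegal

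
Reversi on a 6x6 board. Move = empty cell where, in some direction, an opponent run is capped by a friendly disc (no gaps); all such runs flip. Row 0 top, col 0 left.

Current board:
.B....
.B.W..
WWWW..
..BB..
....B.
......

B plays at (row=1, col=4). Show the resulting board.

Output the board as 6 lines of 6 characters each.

Place B at (1,4); scan 8 dirs for brackets.
Dir NW: first cell '.' (not opp) -> no flip
Dir N: first cell '.' (not opp) -> no flip
Dir NE: first cell '.' (not opp) -> no flip
Dir W: opp run (1,3), next='.' -> no flip
Dir E: first cell '.' (not opp) -> no flip
Dir SW: opp run (2,3) capped by B -> flip
Dir S: first cell '.' (not opp) -> no flip
Dir SE: first cell '.' (not opp) -> no flip
All flips: (2,3)

Answer: .B....
.B.WB.
WWWB..
..BB..
....B.
......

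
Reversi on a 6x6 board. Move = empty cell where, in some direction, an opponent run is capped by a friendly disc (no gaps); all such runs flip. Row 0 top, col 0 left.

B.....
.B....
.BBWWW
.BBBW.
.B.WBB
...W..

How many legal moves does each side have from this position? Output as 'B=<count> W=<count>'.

Answer: B=7 W=7

Derivation:
-- B to move --
(1,2): flips 2 -> legal
(1,3): flips 1 -> legal
(1,4): flips 3 -> legal
(1,5): flips 1 -> legal
(3,5): flips 1 -> legal
(4,2): flips 1 -> legal
(5,2): no bracket -> illegal
(5,4): flips 1 -> legal
B mobility = 7
-- W to move --
(0,1): no bracket -> illegal
(0,2): no bracket -> illegal
(1,0): flips 2 -> legal
(1,2): no bracket -> illegal
(1,3): no bracket -> illegal
(2,0): flips 2 -> legal
(3,0): flips 3 -> legal
(3,5): flips 1 -> legal
(4,0): no bracket -> illegal
(4,2): flips 1 -> legal
(5,0): flips 2 -> legal
(5,1): no bracket -> illegal
(5,2): no bracket -> illegal
(5,4): flips 1 -> legal
(5,5): no bracket -> illegal
W mobility = 7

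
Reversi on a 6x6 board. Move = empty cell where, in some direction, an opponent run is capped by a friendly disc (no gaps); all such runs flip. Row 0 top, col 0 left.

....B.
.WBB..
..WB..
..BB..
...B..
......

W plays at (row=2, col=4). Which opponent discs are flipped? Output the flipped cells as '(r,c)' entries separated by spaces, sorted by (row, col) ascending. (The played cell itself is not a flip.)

Answer: (2,3)

Derivation:
Dir NW: opp run (1,3), next='.' -> no flip
Dir N: first cell '.' (not opp) -> no flip
Dir NE: first cell '.' (not opp) -> no flip
Dir W: opp run (2,3) capped by W -> flip
Dir E: first cell '.' (not opp) -> no flip
Dir SW: opp run (3,3), next='.' -> no flip
Dir S: first cell '.' (not opp) -> no flip
Dir SE: first cell '.' (not opp) -> no flip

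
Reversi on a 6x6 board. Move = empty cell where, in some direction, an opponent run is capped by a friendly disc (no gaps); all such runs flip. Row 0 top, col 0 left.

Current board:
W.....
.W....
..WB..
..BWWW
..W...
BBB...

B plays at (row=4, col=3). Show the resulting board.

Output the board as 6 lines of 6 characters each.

Place B at (4,3); scan 8 dirs for brackets.
Dir NW: first cell 'B' (not opp) -> no flip
Dir N: opp run (3,3) capped by B -> flip
Dir NE: opp run (3,4), next='.' -> no flip
Dir W: opp run (4,2), next='.' -> no flip
Dir E: first cell '.' (not opp) -> no flip
Dir SW: first cell 'B' (not opp) -> no flip
Dir S: first cell '.' (not opp) -> no flip
Dir SE: first cell '.' (not opp) -> no flip
All flips: (3,3)

Answer: W.....
.W....
..WB..
..BBWW
..WB..
BBB...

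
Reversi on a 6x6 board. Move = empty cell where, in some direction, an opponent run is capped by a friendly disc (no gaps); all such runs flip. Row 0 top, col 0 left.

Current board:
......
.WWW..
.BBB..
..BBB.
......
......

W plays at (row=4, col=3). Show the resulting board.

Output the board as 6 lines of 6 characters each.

Place W at (4,3); scan 8 dirs for brackets.
Dir NW: opp run (3,2) (2,1), next='.' -> no flip
Dir N: opp run (3,3) (2,3) capped by W -> flip
Dir NE: opp run (3,4), next='.' -> no flip
Dir W: first cell '.' (not opp) -> no flip
Dir E: first cell '.' (not opp) -> no flip
Dir SW: first cell '.' (not opp) -> no flip
Dir S: first cell '.' (not opp) -> no flip
Dir SE: first cell '.' (not opp) -> no flip
All flips: (2,3) (3,3)

Answer: ......
.WWW..
.BBW..
..BWB.
...W..
......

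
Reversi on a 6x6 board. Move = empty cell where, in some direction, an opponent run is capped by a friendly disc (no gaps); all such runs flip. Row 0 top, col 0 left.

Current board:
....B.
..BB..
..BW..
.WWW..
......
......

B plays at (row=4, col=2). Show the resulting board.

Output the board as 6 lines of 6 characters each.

Place B at (4,2); scan 8 dirs for brackets.
Dir NW: opp run (3,1), next='.' -> no flip
Dir N: opp run (3,2) capped by B -> flip
Dir NE: opp run (3,3), next='.' -> no flip
Dir W: first cell '.' (not opp) -> no flip
Dir E: first cell '.' (not opp) -> no flip
Dir SW: first cell '.' (not opp) -> no flip
Dir S: first cell '.' (not opp) -> no flip
Dir SE: first cell '.' (not opp) -> no flip
All flips: (3,2)

Answer: ....B.
..BB..
..BW..
.WBW..
..B...
......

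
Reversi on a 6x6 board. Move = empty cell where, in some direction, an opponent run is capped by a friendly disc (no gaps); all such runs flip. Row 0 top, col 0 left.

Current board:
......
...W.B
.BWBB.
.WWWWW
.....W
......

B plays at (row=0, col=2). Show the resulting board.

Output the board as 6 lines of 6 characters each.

Place B at (0,2); scan 8 dirs for brackets.
Dir NW: edge -> no flip
Dir N: edge -> no flip
Dir NE: edge -> no flip
Dir W: first cell '.' (not opp) -> no flip
Dir E: first cell '.' (not opp) -> no flip
Dir SW: first cell '.' (not opp) -> no flip
Dir S: first cell '.' (not opp) -> no flip
Dir SE: opp run (1,3) capped by B -> flip
All flips: (1,3)

Answer: ..B...
...B.B
.BWBB.
.WWWWW
.....W
......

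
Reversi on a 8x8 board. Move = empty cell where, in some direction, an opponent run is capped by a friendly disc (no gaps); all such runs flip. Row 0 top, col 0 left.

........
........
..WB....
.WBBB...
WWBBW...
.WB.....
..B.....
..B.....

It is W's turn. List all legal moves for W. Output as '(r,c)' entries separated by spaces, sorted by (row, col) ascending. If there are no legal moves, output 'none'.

Answer: (1,4) (2,4) (3,5) (5,3) (6,3) (7,3)

Derivation:
(1,2): no bracket -> illegal
(1,3): no bracket -> illegal
(1,4): flips 2 -> legal
(2,1): no bracket -> illegal
(2,4): flips 4 -> legal
(2,5): no bracket -> illegal
(3,5): flips 3 -> legal
(4,5): no bracket -> illegal
(5,3): flips 2 -> legal
(5,4): no bracket -> illegal
(6,1): no bracket -> illegal
(6,3): flips 1 -> legal
(7,1): no bracket -> illegal
(7,3): flips 1 -> legal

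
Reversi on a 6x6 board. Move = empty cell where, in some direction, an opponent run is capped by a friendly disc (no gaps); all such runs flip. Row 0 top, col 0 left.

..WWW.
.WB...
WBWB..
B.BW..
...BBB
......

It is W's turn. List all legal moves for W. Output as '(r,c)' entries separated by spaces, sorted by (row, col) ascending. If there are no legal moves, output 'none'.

(0,1): no bracket -> illegal
(1,0): no bracket -> illegal
(1,3): flips 2 -> legal
(1,4): no bracket -> illegal
(2,4): flips 1 -> legal
(3,1): flips 2 -> legal
(3,4): no bracket -> illegal
(3,5): no bracket -> illegal
(4,0): flips 1 -> legal
(4,1): no bracket -> illegal
(4,2): flips 1 -> legal
(5,2): no bracket -> illegal
(5,3): flips 1 -> legal
(5,4): no bracket -> illegal
(5,5): flips 1 -> legal

Answer: (1,3) (2,4) (3,1) (4,0) (4,2) (5,3) (5,5)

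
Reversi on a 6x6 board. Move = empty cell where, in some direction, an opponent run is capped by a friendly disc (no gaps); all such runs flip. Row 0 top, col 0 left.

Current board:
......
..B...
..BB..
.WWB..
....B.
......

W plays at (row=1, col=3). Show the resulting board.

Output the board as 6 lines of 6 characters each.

Answer: ......
..BW..
..WB..
.WWB..
....B.
......

Derivation:
Place W at (1,3); scan 8 dirs for brackets.
Dir NW: first cell '.' (not opp) -> no flip
Dir N: first cell '.' (not opp) -> no flip
Dir NE: first cell '.' (not opp) -> no flip
Dir W: opp run (1,2), next='.' -> no flip
Dir E: first cell '.' (not opp) -> no flip
Dir SW: opp run (2,2) capped by W -> flip
Dir S: opp run (2,3) (3,3), next='.' -> no flip
Dir SE: first cell '.' (not opp) -> no flip
All flips: (2,2)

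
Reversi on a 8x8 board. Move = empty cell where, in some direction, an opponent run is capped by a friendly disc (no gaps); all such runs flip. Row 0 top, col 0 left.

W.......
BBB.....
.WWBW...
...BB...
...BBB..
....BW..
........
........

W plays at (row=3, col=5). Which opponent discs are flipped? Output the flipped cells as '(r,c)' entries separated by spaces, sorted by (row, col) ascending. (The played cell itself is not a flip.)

Answer: (4,5)

Derivation:
Dir NW: first cell 'W' (not opp) -> no flip
Dir N: first cell '.' (not opp) -> no flip
Dir NE: first cell '.' (not opp) -> no flip
Dir W: opp run (3,4) (3,3), next='.' -> no flip
Dir E: first cell '.' (not opp) -> no flip
Dir SW: opp run (4,4), next='.' -> no flip
Dir S: opp run (4,5) capped by W -> flip
Dir SE: first cell '.' (not opp) -> no flip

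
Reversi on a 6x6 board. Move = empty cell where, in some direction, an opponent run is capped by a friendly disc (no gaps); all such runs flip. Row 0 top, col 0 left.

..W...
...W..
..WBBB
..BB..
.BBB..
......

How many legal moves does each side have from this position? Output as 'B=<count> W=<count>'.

Answer: B=4 W=4

Derivation:
-- B to move --
(0,1): no bracket -> illegal
(0,3): flips 1 -> legal
(0,4): no bracket -> illegal
(1,1): flips 1 -> legal
(1,2): flips 1 -> legal
(1,4): no bracket -> illegal
(2,1): flips 1 -> legal
(3,1): no bracket -> illegal
B mobility = 4
-- W to move --
(1,2): no bracket -> illegal
(1,4): no bracket -> illegal
(1,5): no bracket -> illegal
(2,1): no bracket -> illegal
(3,0): no bracket -> illegal
(3,1): no bracket -> illegal
(3,4): no bracket -> illegal
(3,5): flips 1 -> legal
(4,0): no bracket -> illegal
(4,4): flips 1 -> legal
(5,0): no bracket -> illegal
(5,1): no bracket -> illegal
(5,2): flips 2 -> legal
(5,3): flips 3 -> legal
(5,4): no bracket -> illegal
W mobility = 4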